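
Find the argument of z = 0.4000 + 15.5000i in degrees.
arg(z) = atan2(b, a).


Re = 0.4, Im = 15.5
arg = atan2(15.5, 0.4) = 88.5217 degrees

arg(z) = 88.5217 degrees


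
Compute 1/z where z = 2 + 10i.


|z|^2 = 4+100 = 104
1/z = (2 - 10i)/104

1/z = 0.0192 - 0.0962i


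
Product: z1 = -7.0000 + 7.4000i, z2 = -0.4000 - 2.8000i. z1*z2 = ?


Real = -7*(-0.4) - 7.4*(-2.8) = 2.8 - (-20.72) = 23.52
Imag = -7*(-2.8) - (0.4)*7.4 = 19.6 - (2.96) = 16.64

23.5200 + 16.6400i


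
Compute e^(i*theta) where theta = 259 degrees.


cos(259°) = -0.1908
sin(259°) = -0.9816

e^(i*259°) = -0.1908 - 0.9816i


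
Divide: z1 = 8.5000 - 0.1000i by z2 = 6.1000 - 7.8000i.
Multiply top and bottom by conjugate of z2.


Conjugate of z2 = 6.1000 + 7.8000i
Numerator: (8.5000 - 0.1000i)(6.1000 + 7.8000i) = 52.6300 + 65.6900i
Denominator: 6.1^2 + (-7.8)^2 = 98.05
Result = (52.6300 + 65.6900i)/98.05

0.5368 + 0.6700i


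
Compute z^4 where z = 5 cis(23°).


r^4 = 5^4 = 625
n*theta = 4*23° = 92° = 92° (mod 360)
a = 625*cos(92°) = -21.8122
b = 625*sin(92°) = 624.6193

625 cis(92°) = -21.8122 + 624.6193i


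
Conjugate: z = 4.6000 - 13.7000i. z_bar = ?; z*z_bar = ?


z_bar = 4.6000 + 13.7000i
z*z_bar = 4.6^2 + (-13.7)^2 = 21.16 + 187.69 = 208.85

z_bar = 4.6000 + 13.7000i, z*z_bar = 208.85


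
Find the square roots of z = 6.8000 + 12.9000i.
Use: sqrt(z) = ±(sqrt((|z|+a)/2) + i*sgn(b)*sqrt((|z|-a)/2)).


|z| = sqrt(46.24+166.41) = 14.5825
sqrt((|z|+a)/2) = sqrt((14.5825+6.8)/2) = sqrt(10.6913) = 3.2697
sqrt((|z|-a)/2) = sqrt((14.5825-6.8)/2) = sqrt(3.8913) = 1.9726

±(3.2697 + 1.9726i) i.e. 3.2697 + 1.9726i and -3.2697 - 1.9726i


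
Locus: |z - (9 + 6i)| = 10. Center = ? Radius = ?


|z - z0| = r is a circle with center z0 and radius r.
Center = (9, 6), radius = 10

Circle with center (9, 6) and radius 10


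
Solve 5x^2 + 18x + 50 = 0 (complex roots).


disc = 18^2 - 4*5*50 = 324 - 1000 = -676
sqrt(|disc|) = sqrt(676) = 26.0000
Real part = -18/(2*5) = -1.8000
Imag part = 26.0000/(2*5) = 2.6000

-1.8000 ± 2.6000i


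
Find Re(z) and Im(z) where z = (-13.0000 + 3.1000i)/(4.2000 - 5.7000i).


Multiply by conjugate: (-13.0000 + 3.1000i)(4.2000 + 5.7000i) / (4.2^2 + (-5.7)^2)
Numerator real = -13*4.2 + 3.1*(-5.7) = -72.27
Numerator imag = 3.1*4.2 - (-13)*(-5.7) = -61.08
Denominator = 50.13
Re(z) = -72.27/50.13 = -1.4417
Im(z) = -61.08/50.13 = -1.2184

Re(z) = -1.4417, Im(z) = -1.2184


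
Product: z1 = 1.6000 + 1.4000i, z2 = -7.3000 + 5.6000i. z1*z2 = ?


Real = 1.6*(-7.3) - 1.4*5.6 = -11.68 - 7.84 = -19.52
Imag = 1.6*5.6 - (7.3)*1.4 = 8.96 - (10.22) = -1.26

-19.5200 - 1.2600i


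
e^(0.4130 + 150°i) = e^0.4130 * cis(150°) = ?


e^0.4130 = 1.51135
cos(150°) = -0.86603
sin(150°) = 0.5
Real = 1.51135*(-0.86603) = -1.3089
Imag = 1.51135*0.5 = 0.7557

-1.3089 + 0.7557i


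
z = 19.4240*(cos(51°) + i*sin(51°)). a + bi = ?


a = 19.4240*cos(51°) = 19.4240*0.62932 = 12.2239
b = 19.4240*sin(51°) = 19.4240*0.777146 = 15.0953

12.2239 + 15.0953i


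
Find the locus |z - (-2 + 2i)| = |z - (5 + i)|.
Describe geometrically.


Equal distances means the locus is the perpendicular bisector of z1 and z2.
Midpoint = ((-2+5)/2, (2+1)/2) = (1.5000, 1.5000)

Perpendicular bisector through (1.5000, 1.5000)


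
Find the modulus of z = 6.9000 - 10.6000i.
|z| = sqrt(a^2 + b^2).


|z| = sqrt(6.9^2 + (-10.6)^2) = sqrt(47.61 + 112.36) = sqrt(159.97) = 12.6479

|z| = 12.6479


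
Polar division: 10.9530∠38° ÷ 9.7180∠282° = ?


r = 10.9530 / 9.7180 = 1.1271
theta = 38° - 282° = -244° = 116° (mod 360)

1.1271 cis(116°)


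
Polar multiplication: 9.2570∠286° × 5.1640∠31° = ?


r = 9.2570 * 5.1640 = 47.8031
theta = 286° + 31° = 317° = 317° (mod 360)

47.8031 cis(317°)


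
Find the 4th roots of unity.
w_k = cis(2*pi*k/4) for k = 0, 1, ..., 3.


The 4th roots of unity are cis(360k/4°) for k=0..3
Angle step = 360/4 = 90°
Primitive root: cis(90°)
Primitive root = 0 + 1.0000i

4 roots at angles: 0°, 90°, 180°, 270°


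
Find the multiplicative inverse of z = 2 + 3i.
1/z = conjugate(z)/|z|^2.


|z|^2 = 4+9 = 13
1/z = (2 - 3i)/13

1/z = 0.1538 - 0.2308i


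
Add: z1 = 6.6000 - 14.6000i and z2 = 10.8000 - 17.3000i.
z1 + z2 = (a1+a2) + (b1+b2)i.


Real: 6.6 + 10.8 = 17.4
Imag: -14.6 - 17.3 = -31.9

17.4000 - 31.9000i


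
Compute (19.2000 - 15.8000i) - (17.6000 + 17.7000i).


Real: 19.2 - 17.6 = 1.6
Imag: -15.8 - 17.7 = -33.5

1.6000 - 33.5000i


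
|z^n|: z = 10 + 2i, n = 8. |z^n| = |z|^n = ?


|z| = sqrt(100+4) = sqrt(104) = 10.1980
|z^8| = |z|^8 = (sqrt(104))^8 = 104^4 = 116985856

|z^8| = 116985856


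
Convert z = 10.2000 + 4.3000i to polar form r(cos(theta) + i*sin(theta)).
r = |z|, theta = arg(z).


r = sqrt(104.04+18.49) = sqrt(122.53) = 11.0693
theta = atan2(4.3, 10.2) = 22.8588 degrees

r = 11.0693, theta = 22.8588 degrees


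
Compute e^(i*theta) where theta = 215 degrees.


cos(215°) = -0.8192
sin(215°) = -0.5736

e^(i*215°) = -0.8192 - 0.5736i


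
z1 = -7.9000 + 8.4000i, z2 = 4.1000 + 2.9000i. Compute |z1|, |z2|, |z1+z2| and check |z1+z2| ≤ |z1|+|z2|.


|z1| = sqrt((-7.9)^2 + 8.4^2) = sqrt(132.97) = 11.5313
|z2| = sqrt(4.1^2 + 2.9^2) = sqrt(25.22) = 5.0220
z1+z2 = -3.8000 + 11.3000i
|z1+z2| = sqrt(142.13) = 11.9218
|z1|+|z2| = 11.5313 + 5.0220 = 16.5533

|z1+z2| = 11.9218 ≤ |z1|+|z2| = 16.5533 (verified)


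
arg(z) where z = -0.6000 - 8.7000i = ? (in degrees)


Re = -0.6, Im = -8.7
arg = atan2(-8.7, -0.6) = -93.9452 degrees

arg(z) = -93.9452 degrees


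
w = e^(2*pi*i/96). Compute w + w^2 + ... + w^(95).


With w = e^(2*pi*i/96), all 96 of the 96th roots of unity w^0 = 1, w, ..., w^(95) sum to 0: 1 + w + ... + w^(95) = (1 - w^96)/(1 - w) = 0 since w^96 = 1, w ≠ 1.
Removing the root 1: w + w^2 + ... + w^(95) = 0 - 1 = -1

Sum = -1


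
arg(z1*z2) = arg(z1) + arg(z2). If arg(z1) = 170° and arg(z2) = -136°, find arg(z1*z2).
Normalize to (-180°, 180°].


arg(z1*z2) = 170° - 136° = 34°
Normalized to (-180°, 180°]: 34°

34°


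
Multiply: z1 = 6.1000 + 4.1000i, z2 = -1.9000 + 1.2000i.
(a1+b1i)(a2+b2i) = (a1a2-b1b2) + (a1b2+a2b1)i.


Real = 6.1*(-1.9) - 4.1*1.2 = -11.59 - 4.92 = -16.51
Imag = 6.1*1.2 - (1.9)*4.1 = 7.32 - (7.79) = -0.47

-16.5100 - 0.4700i


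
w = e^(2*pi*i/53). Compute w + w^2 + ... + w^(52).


With w = e^(2*pi*i/53), all 53 of the 53th roots of unity w^0 = 1, w, ..., w^(52) sum to 0: 1 + w + ... + w^(52) = (1 - w^53)/(1 - w) = 0 since w^53 = 1, w ≠ 1.
Removing the root 1: w + w^2 + ... + w^(52) = 0 - 1 = -1

Sum = -1


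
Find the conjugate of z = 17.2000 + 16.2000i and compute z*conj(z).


z_bar = 17.2000 - 16.2000i
z*z_bar = 17.2^2 + 16.2^2 = 295.84 + 262.44 = 558.28

z_bar = 17.2000 - 16.2000i, z*z_bar = 558.28


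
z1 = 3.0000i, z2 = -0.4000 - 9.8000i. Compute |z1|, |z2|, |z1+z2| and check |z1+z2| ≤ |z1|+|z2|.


|z1| = sqrt(0^2 + 3^2) = sqrt(9) = 3.0000
|z2| = sqrt((-0.4)^2 + (-9.8)^2) = sqrt(96.2) = 9.8082
z1+z2 = -0.4000 - 6.8000i
|z1+z2| = sqrt(46.4) = 6.8118
|z1|+|z2| = 3.0000 + 9.8082 = 12.8082

|z1+z2| = 6.8118 ≤ |z1|+|z2| = 12.8082 (verified)


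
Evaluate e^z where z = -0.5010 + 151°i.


e^-0.5010 = 0.605924
cos(151°) = -0.87462
sin(151°) = 0.4848
Real = 0.605924*(-0.87462) = -0.5300
Imag = 0.605924*0.4848 = 0.2938

-0.5300 + 0.2938i


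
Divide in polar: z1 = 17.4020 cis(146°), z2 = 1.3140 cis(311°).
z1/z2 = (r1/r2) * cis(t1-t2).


r = 17.4020 / 1.3140 = 13.2435
theta = 146° - 311° = -165° = 195° (mod 360)

13.2435 cis(195°)


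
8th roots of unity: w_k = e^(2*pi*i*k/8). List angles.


The 8th roots of unity are cis(360k/8°) for k=0..7
Angle step = 360/8 = 45°
Primitive root: cis(45°)
Primitive root = 0.7071 + 0.7071i

8 roots at angles: 0°, 45°, 90°, 135°, 180°, 225°, 270°, 315°


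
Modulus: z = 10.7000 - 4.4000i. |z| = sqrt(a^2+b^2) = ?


|z| = sqrt(10.7^2 + (-4.4)^2) = sqrt(114.49 + 19.36) = sqrt(133.85) = 11.5694

|z| = 11.5694


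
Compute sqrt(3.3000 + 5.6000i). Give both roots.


|z| = sqrt(10.89+31.36) = 6.5000
sqrt((|z|+a)/2) = sqrt((6.5000+3.3)/2) = sqrt(4.9000) = 2.2136
sqrt((|z|-a)/2) = sqrt((6.5000-3.3)/2) = sqrt(1.6000) = 1.2649

±(2.2136 + 1.2649i) i.e. 2.2136 + 1.2649i and -2.2136 - 1.2649i


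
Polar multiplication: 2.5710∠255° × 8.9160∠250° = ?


r = 2.5710 * 8.9160 = 22.9230
theta = 255° + 250° = 505° = 145° (mod 360)

22.9230 cis(145°)


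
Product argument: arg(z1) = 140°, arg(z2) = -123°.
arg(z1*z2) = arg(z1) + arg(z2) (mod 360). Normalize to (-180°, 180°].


arg(z1*z2) = 140° - 123° = 17°
Normalized to (-180°, 180°]: 17°

17°


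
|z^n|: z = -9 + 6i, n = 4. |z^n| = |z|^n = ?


|z| = sqrt(81+36) = sqrt(117) = 10.8167
|z^4| = |z|^4 = (sqrt(117))^4 = 117^2 = 13689

|z^4| = 13689


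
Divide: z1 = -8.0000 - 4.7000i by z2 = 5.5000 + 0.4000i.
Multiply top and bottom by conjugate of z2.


Conjugate of z2 = 5.5000 - 0.4000i
Numerator: (-8.0000 - 4.7000i)(5.5000 - 0.4000i) = -45.8800 - 22.6500i
Denominator: 5.5^2 + 0.4^2 = 30.41
Result = (-45.8800 - 22.6500i)/30.41

-1.5087 - 0.7448i


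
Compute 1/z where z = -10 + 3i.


|z|^2 = 100+9 = 109
1/z = (-10 - 3i)/109

1/z = -0.0917 - 0.0275i


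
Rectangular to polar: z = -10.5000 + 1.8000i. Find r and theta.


r = sqrt(110.25+3.24) = sqrt(113.49) = 10.6532
theta = atan2(1.8, -10.5) = 170.2724 degrees

r = 10.6532, theta = 170.2724 degrees


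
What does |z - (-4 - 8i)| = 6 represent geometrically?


|z - z0| = r is a circle with center z0 and radius r.
Center = (-4, -8), radius = 6

Circle with center (-4, -8) and radius 6


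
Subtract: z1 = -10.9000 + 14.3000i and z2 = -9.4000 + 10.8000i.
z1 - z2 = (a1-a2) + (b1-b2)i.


Real: -10.9 + 9.4 = -1.5
Imag: 14.3 - 10.8 = 3.5

-1.5000 + 3.5000i


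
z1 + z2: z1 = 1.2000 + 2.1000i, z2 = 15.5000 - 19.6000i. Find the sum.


Real: 1.2 + 15.5 = 16.7
Imag: 2.1 - 19.6 = -17.5

16.7000 - 17.5000i


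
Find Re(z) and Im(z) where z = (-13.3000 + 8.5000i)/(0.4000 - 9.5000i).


Multiply by conjugate: (-13.3000 + 8.5000i)(0.4000 + 9.5000i) / (0.4^2 + (-9.5)^2)
Numerator real = -13.3*0.4 + 8.5*(-9.5) = -86.07
Numerator imag = 8.5*0.4 - (-13.3)*(-9.5) = -122.95
Denominator = 90.41
Re(z) = -86.07/90.41 = -0.9520
Im(z) = -122.95/90.41 = -1.3599

Re(z) = -0.9520, Im(z) = -1.3599


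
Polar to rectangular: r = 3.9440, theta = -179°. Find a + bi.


a = 3.9440*cos(-179°) = 3.9440*(-0.99985) = -3.9434
b = 3.9440*sin(-179°) = 3.9440*(-0.01745) = -0.0688

-3.9434 - 0.0688i


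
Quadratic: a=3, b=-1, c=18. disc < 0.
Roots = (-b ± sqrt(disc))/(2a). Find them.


disc = (-1)^2 - 4*3*18 = 1 - 216 = -215
sqrt(|disc|) = sqrt(215) = 14.6629
Real part = 1/(2*3) = 0.1667
Imag part = 14.6629/(2*3) = 2.4438

0.1667 ± 2.4438i


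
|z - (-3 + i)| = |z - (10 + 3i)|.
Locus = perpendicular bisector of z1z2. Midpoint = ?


Equal distances means the locus is the perpendicular bisector of z1 and z2.
Midpoint = ((-3+10)/2, (1+3)/2) = (3.5000, 2.0000)

Perpendicular bisector through (3.5000, 2.0000)


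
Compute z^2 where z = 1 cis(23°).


r^2 = 1^2 = 1
n*theta = 2*23° = 46° = 46° (mod 360)
a = 1*cos(46°) = 0.6947
b = 1*sin(46°) = 0.7193

1 cis(46°) = 0.6947 + 0.7193i


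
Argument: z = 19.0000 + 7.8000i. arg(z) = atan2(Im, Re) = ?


Re = 19, Im = 7.8
arg = atan2(7.8, 19) = 22.3194 degrees

arg(z) = 22.3194 degrees


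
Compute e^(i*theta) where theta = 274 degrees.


cos(274°) = 0.0698
sin(274°) = -0.9976

e^(i*274°) = 0.0698 - 0.9976i


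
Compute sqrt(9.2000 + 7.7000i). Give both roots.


|z| = sqrt(84.64+59.29) = 11.9971
sqrt((|z|+a)/2) = sqrt((11.9971+9.2)/2) = sqrt(10.5985) = 3.2555
sqrt((|z|-a)/2) = sqrt((11.9971-9.2)/2) = sqrt(1.3985) = 1.1826

±(3.2555 + 1.1826i) i.e. 3.2555 + 1.1826i and -3.2555 - 1.1826i


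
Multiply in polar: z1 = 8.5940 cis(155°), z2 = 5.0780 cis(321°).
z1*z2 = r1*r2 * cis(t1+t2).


r = 8.5940 * 5.0780 = 43.6403
theta = 155° + 321° = 476° = 116° (mod 360)

43.6403 cis(116°)


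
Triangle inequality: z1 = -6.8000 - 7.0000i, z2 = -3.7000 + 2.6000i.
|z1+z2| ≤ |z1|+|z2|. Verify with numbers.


|z1| = sqrt((-6.8)^2 + (-7)^2) = sqrt(95.24) = 9.7591
|z2| = sqrt((-3.7)^2 + 2.6^2) = sqrt(20.45) = 4.5222
z1+z2 = -10.5000 - 4.4000i
|z1+z2| = sqrt(129.61) = 11.3846
|z1|+|z2| = 9.7591 + 4.5222 = 14.2813

|z1+z2| = 11.3846 ≤ |z1|+|z2| = 14.2813 (verified)


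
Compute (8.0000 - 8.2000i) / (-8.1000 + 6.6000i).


Conjugate of z2 = -8.1000 - 6.6000i
Numerator: (8.0000 - 8.2000i)(-8.1000 - 6.6000i) = -118.9200 + 13.6200i
Denominator: (-8.1)^2 + 6.6^2 = 109.17
Result = (-118.9200 + 13.6200i)/109.17

-1.0893 + 0.1248i


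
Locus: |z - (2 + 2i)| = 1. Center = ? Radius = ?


|z - z0| = r is a circle with center z0 and radius r.
Center = (2, 2), radius = 1

Circle with center (2, 2) and radius 1


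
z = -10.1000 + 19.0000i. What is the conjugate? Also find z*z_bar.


z_bar = -10.1000 - 19.0000i
z*z_bar = (-10.1)^2 + 19^2 = 102.01 + 361 = 463.01

z_bar = -10.1000 - 19.0000i, z*z_bar = 463.01


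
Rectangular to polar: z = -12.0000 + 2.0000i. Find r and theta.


r = sqrt(144+4) = sqrt(148) = 12.1655
theta = atan2(2, -12) = 170.5377 degrees

r = 12.1655, theta = 170.5377 degrees


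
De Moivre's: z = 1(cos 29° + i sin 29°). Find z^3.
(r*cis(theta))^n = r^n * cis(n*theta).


r^3 = 1^3 = 1
n*theta = 3*29° = 87° = 87° (mod 360)
a = 1*cos(87°) = 0.0523
b = 1*sin(87°) = 0.9986

1 cis(87°) = 0.0523 + 0.9986i


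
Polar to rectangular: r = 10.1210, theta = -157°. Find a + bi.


a = 10.1210*cos(-157°) = 10.1210*(-0.9205) = -9.3164
b = 10.1210*sin(-157°) = 10.1210*(-0.39073) = -3.9546

-9.3164 - 3.9546i


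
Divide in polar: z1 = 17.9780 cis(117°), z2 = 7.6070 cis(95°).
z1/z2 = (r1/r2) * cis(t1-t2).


r = 17.9780 / 7.6070 = 2.3633
theta = 117° - 95° = 22° = 22° (mod 360)

2.3633 cis(22°)


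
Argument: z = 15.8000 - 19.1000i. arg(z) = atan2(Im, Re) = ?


Re = 15.8, Im = -19.1
arg = atan2(-19.1, 15.8) = -50.4016 degrees

arg(z) = -50.4016 degrees


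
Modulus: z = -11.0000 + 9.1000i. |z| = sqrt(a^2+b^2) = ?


|z| = sqrt((-11)^2 + 9.1^2) = sqrt(121 + 82.81) = sqrt(203.81) = 14.2762

|z| = 14.2762


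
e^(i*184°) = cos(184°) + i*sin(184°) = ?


cos(184°) = -0.9976
sin(184°) = -0.0698

e^(i*184°) = -0.9976 - 0.0698i


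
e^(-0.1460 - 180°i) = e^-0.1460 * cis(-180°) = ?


e^-0.1460 = 0.8642
cos(-180°) = -1
sin(-180°) = 0
Real = 0.8642*(-1) = -0.8642
Imag = 0.8642*0 = 0

-0.8642 + 0i


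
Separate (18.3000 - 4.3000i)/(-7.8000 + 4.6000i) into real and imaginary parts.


Multiply by conjugate: (18.3000 - 4.3000i)(-7.8000 - 4.6000i) / ((-7.8)^2 + 4.6^2)
Numerator real = 18.3*(-7.8) - (4.3)*4.6 = -162.52
Numerator imag = -4.3*(-7.8) - 18.3*4.6 = -50.64
Denominator = 82
Re(z) = -162.52/82 = -1.9820
Im(z) = -50.64/82 = -0.6176

Re(z) = -1.9820, Im(z) = -0.6176


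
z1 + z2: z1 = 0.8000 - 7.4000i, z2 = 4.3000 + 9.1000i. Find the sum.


Real: 0.8 + 4.3 = 5.1
Imag: -7.4 + 9.1 = 1.7

5.1000 + 1.7000i


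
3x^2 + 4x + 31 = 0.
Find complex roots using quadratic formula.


disc = 4^2 - 4*3*31 = 16 - 372 = -356
sqrt(|disc|) = sqrt(356) = 18.8680
Real part = -4/(2*3) = -0.6667
Imag part = 18.8680/(2*3) = 3.1447

-0.6667 ± 3.1447i


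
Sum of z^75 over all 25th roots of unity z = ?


The roots are w_k = w^k with w = e^(2*pi*i/25), and (w^k)^75 = (w^75)^k.
So S = 1 + u + u^2 + ... + u^(24) with u = w^75.
75 = 3*25 + 0, so 75 is a multiple of 25 and u = (w^25)^3 = 1.
Every one of the 25 terms equals 1: S = 25

S = 25


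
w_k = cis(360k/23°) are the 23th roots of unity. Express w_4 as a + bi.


Angle = 360*4/23 = 62.6087°
a = cos(62.6087°) = 0.4601
b = sin(62.6087°) = 0.8879

0.4601 + 0.8879i


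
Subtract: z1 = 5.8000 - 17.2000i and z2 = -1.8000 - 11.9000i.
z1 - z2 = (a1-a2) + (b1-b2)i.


Real: 5.8 + 1.8 = 7.6
Imag: -17.2 + 11.9 = -5.3

7.6000 - 5.3000i


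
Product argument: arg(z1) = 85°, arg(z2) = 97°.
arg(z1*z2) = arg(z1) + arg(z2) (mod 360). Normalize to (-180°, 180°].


arg(z1*z2) = 85° + 97° = 182°
Normalized to (-180°, 180°]: -178°

-178°


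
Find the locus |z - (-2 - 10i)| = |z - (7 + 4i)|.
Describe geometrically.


Equal distances means the locus is the perpendicular bisector of z1 and z2.
Midpoint = ((-2+7)/2, (-10+4)/2) = (2.5000, -3.0000)

Perpendicular bisector through (2.5000, -3.0000)


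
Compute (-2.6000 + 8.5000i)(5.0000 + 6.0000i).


Real = -2.6*5 - 8.5*6 = -13 - 51 = -64
Imag = -2.6*6 + 5*8.5 = -15.6 + 42.5 = 26.9

-64.0000 + 26.9000i


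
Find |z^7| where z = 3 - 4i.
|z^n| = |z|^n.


|z| = sqrt(9+16) = sqrt(25) = 5
|z^7| = |z|^7 = 5^7 = 78125

|z^7| = 78125


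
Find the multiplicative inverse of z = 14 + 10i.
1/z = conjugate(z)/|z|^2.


|z|^2 = 196+100 = 296
1/z = (14 - 10i)/296

1/z = 0.0473 - 0.0338i


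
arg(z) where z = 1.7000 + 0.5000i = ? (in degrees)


Re = 1.7, Im = 0.5
arg = atan2(0.5, 1.7) = 16.3895 degrees

arg(z) = 16.3895 degrees


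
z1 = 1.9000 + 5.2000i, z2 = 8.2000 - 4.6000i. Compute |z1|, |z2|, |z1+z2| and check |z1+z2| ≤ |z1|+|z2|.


|z1| = sqrt(1.9^2 + 5.2^2) = sqrt(30.65) = 5.5362
|z2| = sqrt(8.2^2 + (-4.6)^2) = sqrt(88.4) = 9.4021
z1+z2 = 10.1000 + 0.6000i
|z1+z2| = sqrt(102.37) = 10.1178
|z1|+|z2| = 5.5362 + 9.4021 = 14.9383

|z1+z2| = 10.1178 ≤ |z1|+|z2| = 14.9383 (verified)


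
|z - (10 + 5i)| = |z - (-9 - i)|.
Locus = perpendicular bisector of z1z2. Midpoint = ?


Equal distances means the locus is the perpendicular bisector of z1 and z2.
Midpoint = ((10+(-9))/2, (5+(-1))/2) = (0.5000, 2.0000)

Perpendicular bisector through (0.5000, 2.0000)


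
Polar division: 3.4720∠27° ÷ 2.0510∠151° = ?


r = 3.4720 / 2.0510 = 1.6928
theta = 27° - 151° = -124° = 236° (mod 360)

1.6928 cis(236°)


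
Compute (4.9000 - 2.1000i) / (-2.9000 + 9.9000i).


Conjugate of z2 = -2.9000 - 9.9000i
Numerator: (4.9000 - 2.1000i)(-2.9000 - 9.9000i) = -35.0000 - 42.4200i
Denominator: (-2.9)^2 + 9.9^2 = 106.42
Result = (-35.0000 - 42.4200i)/106.42

-0.3289 - 0.3986i


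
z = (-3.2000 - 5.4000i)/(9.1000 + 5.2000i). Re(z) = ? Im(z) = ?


Multiply by conjugate: (-3.2000 - 5.4000i)(9.1000 - 5.2000i) / (9.1^2 + 5.2^2)
Numerator real = -3.2*9.1 - (5.4)*5.2 = -57.2
Numerator imag = -5.4*9.1 - (-3.2)*5.2 = -32.5
Denominator = 109.85
Re(z) = -57.2/109.85 = -0.5207
Im(z) = -32.5/109.85 = -0.2959

Re(z) = -0.5207, Im(z) = -0.2959


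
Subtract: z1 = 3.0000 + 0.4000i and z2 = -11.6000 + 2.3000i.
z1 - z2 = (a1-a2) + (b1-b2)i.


Real: 3 + 11.6 = 14.6
Imag: 0.4 - 2.3 = -1.9

14.6000 - 1.9000i


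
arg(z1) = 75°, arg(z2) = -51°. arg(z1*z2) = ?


arg(z1*z2) = 75° - 51° = 24°
Normalized to (-180°, 180°]: 24°

24°


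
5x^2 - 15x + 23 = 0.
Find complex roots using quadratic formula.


disc = (-15)^2 - 4*5*23 = 225 - 460 = -235
sqrt(|disc|) = sqrt(235) = 15.3297
Real part = 15/(2*5) = 1.5000
Imag part = 15.3297/(2*5) = 1.5330

1.5000 ± 1.5330i


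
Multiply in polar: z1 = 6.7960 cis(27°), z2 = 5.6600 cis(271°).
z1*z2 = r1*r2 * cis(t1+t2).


r = 6.7960 * 5.6600 = 38.4654
theta = 27° + 271° = 298° = 298° (mod 360)

38.4654 cis(298°)


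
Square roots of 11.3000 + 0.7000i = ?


|z| = sqrt(127.69+0.49) = 11.3217
sqrt((|z|+a)/2) = sqrt((11.3217+11.3)/2) = sqrt(11.3108) = 3.3632
sqrt((|z|-a)/2) = sqrt((11.3217-11.3)/2) = sqrt(0.0108) = 0.1041

±(3.3632 + 0.1041i) i.e. 3.3632 + 0.1041i and -3.3632 - 0.1041i


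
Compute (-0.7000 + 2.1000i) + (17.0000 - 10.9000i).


Real: -0.7 + 17 = 16.3
Imag: 2.1 - 10.9 = -8.8

16.3000 - 8.8000i


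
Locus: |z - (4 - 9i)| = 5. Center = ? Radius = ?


|z - z0| = r is a circle with center z0 and radius r.
Center = (4, -9), radius = 5

Circle with center (4, -9) and radius 5


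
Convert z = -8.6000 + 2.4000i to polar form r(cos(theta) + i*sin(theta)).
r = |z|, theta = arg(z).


r = sqrt(73.96+5.76) = sqrt(79.72) = 8.9286
theta = atan2(2.4, -8.6) = 164.4072 degrees

r = 8.9286, theta = 164.4072 degrees


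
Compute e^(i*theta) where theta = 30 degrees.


cos(30°) = 0.8660
sin(30°) = 0.5000

e^(i*30°) = 0.8660 + 0.5000i


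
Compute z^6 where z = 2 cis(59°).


r^6 = 2^6 = 64
n*theta = 6*59° = 354° = 354° (mod 360)
a = 64*cos(354°) = 63.6494
b = 64*sin(354°) = -6.6898

64 cis(354°) = 63.6494 - 6.6898i


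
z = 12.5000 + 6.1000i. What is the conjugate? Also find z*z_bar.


z_bar = 12.5000 - 6.1000i
z*z_bar = 12.5^2 + 6.1^2 = 156.25 + 37.21 = 193.46

z_bar = 12.5000 - 6.1000i, z*z_bar = 193.46


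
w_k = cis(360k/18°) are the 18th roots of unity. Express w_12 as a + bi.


Angle = 360*12/18 = 240°
a = cos(240°) = -0.5000
b = sin(240°) = -0.8660

-0.5000 - 0.8660i


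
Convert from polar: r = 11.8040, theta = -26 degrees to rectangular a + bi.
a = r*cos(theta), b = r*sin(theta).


a = 11.8040*cos(-26°) = 11.8040*0.8988 = 10.6094
b = 11.8040*sin(-26°) = 11.8040*(-0.43837) = -5.1745

10.6094 - 5.1745i


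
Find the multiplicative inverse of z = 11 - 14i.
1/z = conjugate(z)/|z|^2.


|z|^2 = 121+196 = 317
1/z = (11 + 14i)/317

1/z = 0.0347 + 0.0442i


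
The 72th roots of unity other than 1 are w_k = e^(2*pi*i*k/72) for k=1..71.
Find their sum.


With w = e^(2*pi*i/72), all 72 of the 72th roots of unity w^0 = 1, w, ..., w^(71) sum to 0: 1 + w + ... + w^(71) = (1 - w^72)/(1 - w) = 0 since w^72 = 1, w ≠ 1.
Removing the root 1: w + w^2 + ... + w^(71) = 0 - 1 = -1

Sum = -1


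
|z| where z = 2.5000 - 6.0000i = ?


|z| = sqrt(2.5^2 + (-6)^2) = sqrt(6.25 + 36) = sqrt(42.25) = 6.5000

|z| = 6.5000


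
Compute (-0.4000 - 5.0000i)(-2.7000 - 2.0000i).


Real = -0.4*(-2.7) - (-5)*(-2) = 1.08 - 10 = -8.92
Imag = -0.4*(-2) - (2.7)*(-5) = 0.8 + 13.5 = 14.3

-8.9200 + 14.3000i


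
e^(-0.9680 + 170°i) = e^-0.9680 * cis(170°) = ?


e^-0.9680 = 0.37984
cos(170°) = -0.9848
sin(170°) = 0.17365
Real = 0.37984*(-0.9848) = -0.3741
Imag = 0.37984*0.17365 = 0.0660

-0.3741 + 0.0660i


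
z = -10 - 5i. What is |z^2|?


|z| = sqrt(100+25) = sqrt(125) = 11.1803
|z^2| = |z|^2 = (sqrt(125))^2 = 125

|z^2| = 125


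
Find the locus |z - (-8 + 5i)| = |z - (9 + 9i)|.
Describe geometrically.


Equal distances means the locus is the perpendicular bisector of z1 and z2.
Midpoint = ((-8+9)/2, (5+9)/2) = (0.5000, 7.0000)

Perpendicular bisector through (0.5000, 7.0000)


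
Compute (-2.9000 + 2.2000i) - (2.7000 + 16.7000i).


Real: -2.9 - 2.7 = -5.6
Imag: 2.2 - 16.7 = -14.5

-5.6000 - 14.5000i


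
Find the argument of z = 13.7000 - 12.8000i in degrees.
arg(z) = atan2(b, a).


Re = 13.7, Im = -12.8
arg = atan2(-12.8, 13.7) = -43.0549 degrees

arg(z) = -43.0549 degrees


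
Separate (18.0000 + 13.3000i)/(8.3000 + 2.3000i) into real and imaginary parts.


Multiply by conjugate: (18.0000 + 13.3000i)(8.3000 - 2.3000i) / (8.3^2 + 2.3^2)
Numerator real = 18*8.3 + 13.3*2.3 = 179.99
Numerator imag = 13.3*8.3 - 18*2.3 = 68.99
Denominator = 74.18
Re(z) = 179.99/74.18 = 2.4264
Im(z) = 68.99/74.18 = 0.9300

Re(z) = 2.4264, Im(z) = 0.9300


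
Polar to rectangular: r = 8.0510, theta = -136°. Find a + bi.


a = 8.0510*cos(-136°) = 8.0510*(-0.71934) = -5.7914
b = 8.0510*sin(-136°) = 8.0510*(-0.69466) = -5.5927

-5.7914 - 5.5927i


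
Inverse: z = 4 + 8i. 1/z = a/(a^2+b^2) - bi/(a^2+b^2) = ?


|z|^2 = 16+64 = 80
1/z = (4 - 8i)/80

1/z = 0.0500 - 0.1000i


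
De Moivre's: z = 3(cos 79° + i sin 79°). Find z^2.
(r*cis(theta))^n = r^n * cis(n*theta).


r^2 = 3^2 = 9
n*theta = 2*79° = 158° = 158° (mod 360)
a = 9*cos(158°) = -8.3447
b = 9*sin(158°) = 3.3715

9 cis(158°) = -8.3447 + 3.3715i


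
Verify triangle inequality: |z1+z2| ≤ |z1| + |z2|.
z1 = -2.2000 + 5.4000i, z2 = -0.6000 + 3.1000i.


|z1| = sqrt((-2.2)^2 + 5.4^2) = sqrt(34) = 5.8310
|z2| = sqrt((-0.6)^2 + 3.1^2) = sqrt(9.97) = 3.1575
z1+z2 = -2.8000 + 8.5000i
|z1+z2| = sqrt(80.09) = 8.9493
|z1|+|z2| = 5.8310 + 3.1575 = 8.9885

|z1+z2| = 8.9493 ≤ |z1|+|z2| = 8.9885 (verified)


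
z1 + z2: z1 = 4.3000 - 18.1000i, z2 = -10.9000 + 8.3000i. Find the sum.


Real: 4.3 - 10.9 = -6.6
Imag: -18.1 + 8.3 = -9.8

-6.6000 - 9.8000i


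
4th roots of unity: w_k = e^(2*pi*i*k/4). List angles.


The 4th roots of unity are cis(360k/4°) for k=0..3
Angle step = 360/4 = 90°
Primitive root: cis(90°)
Primitive root = 0 + 1.0000i

4 roots at angles: 0°, 90°, 180°, 270°


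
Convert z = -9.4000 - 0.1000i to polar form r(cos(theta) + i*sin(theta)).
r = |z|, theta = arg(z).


r = sqrt(88.36+0.01) = sqrt(88.37) = 9.4005
theta = atan2(-0.1, -9.4) = -179.3905 degrees

r = 9.4005, theta = -179.3905 degrees


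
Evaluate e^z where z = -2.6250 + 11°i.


e^-2.6250 = 0.0724
cos(11°) = 0.9816
sin(11°) = 0.1908
Real = 0.0724*0.9816 = 0.0711
Imag = 0.0724*0.1908 = 0.0138

0.0711 + 0.0138i


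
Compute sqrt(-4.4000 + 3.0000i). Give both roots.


|z| = sqrt(19.36+9) = 5.3254
sqrt((|z|+a)/2) = sqrt((5.3254+(-4.4))/2) = sqrt(0.4627) = 0.6802
sqrt((|z|-a)/2) = sqrt((5.3254-(-4.4))/2) = sqrt(4.8627) = 2.2052

±(0.6802 + 2.2052i) i.e. 0.6802 + 2.2052i and -0.6802 - 2.2052i


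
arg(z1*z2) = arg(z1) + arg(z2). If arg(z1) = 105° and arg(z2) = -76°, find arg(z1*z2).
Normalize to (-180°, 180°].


arg(z1*z2) = 105° - 76° = 29°
Normalized to (-180°, 180°]: 29°

29°


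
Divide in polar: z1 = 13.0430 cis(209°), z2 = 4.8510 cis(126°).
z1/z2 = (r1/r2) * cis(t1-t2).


r = 13.0430 / 4.8510 = 2.6887
theta = 209° - 126° = 83° = 83° (mod 360)

2.6887 cis(83°)


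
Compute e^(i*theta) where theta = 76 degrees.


cos(76°) = 0.2419
sin(76°) = 0.9703

e^(i*76°) = 0.2419 + 0.9703i


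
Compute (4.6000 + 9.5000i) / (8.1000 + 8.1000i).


Conjugate of z2 = 8.1000 - 8.1000i
Numerator: (4.6000 + 9.5000i)(8.1000 - 8.1000i) = 114.2100 + 39.6900i
Denominator: 8.1^2 + 8.1^2 = 131.22
Result = (114.2100 + 39.6900i)/131.22

0.8704 + 0.3025i


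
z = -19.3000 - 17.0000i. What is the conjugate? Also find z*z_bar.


z_bar = -19.3000 + 17.0000i
z*z_bar = (-19.3)^2 + (-17)^2 = 372.49 + 289 = 661.49

z_bar = -19.3000 + 17.0000i, z*z_bar = 661.49


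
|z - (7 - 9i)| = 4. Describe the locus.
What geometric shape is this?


|z - z0| = r is a circle with center z0 and radius r.
Center = (7, -9), radius = 4

Circle with center (7, -9) and radius 4


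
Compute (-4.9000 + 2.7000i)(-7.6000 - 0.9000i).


Real = -4.9*(-7.6) - 2.7*(-0.9) = 37.24 - (-2.43) = 39.67
Imag = -4.9*(-0.9) - (7.6)*2.7 = 4.41 - (20.52) = -16.11

39.6700 - 16.1100i


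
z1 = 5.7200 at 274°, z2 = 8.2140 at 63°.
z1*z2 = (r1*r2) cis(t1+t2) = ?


r = 5.7200 * 8.2140 = 46.9841
theta = 274° + 63° = 337° = 337° (mod 360)

46.9841 cis(337°)


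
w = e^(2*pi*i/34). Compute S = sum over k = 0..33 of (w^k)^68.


The roots are w_k = w^k with w = e^(2*pi*i/34), and (w^k)^68 = (w^68)^k.
So S = 1 + u + u^2 + ... + u^(33) with u = w^68.
68 = 2*34 + 0, so 68 is a multiple of 34 and u = (w^34)^2 = 1.
Every one of the 34 terms equals 1: S = 34

S = 34


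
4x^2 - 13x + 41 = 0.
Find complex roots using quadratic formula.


disc = (-13)^2 - 4*4*41 = 169 - 656 = -487
sqrt(|disc|) = sqrt(487) = 22.0681
Real part = 13/(2*4) = 1.6250
Imag part = 22.0681/(2*4) = 2.7585

1.6250 ± 2.7585i


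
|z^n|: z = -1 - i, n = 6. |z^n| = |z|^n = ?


|z| = sqrt(1+1) = sqrt(2) = 1.4142
|z^6| = |z|^6 = (sqrt(2))^6 = 2^3 = 8

|z^6| = 8


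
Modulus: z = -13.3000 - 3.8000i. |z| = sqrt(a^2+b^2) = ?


|z| = sqrt((-13.3)^2 + (-3.8)^2) = sqrt(176.89 + 14.44) = sqrt(191.33) = 13.8322

|z| = 13.8322


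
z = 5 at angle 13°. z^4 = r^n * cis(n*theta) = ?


r^4 = 5^4 = 625
n*theta = 4*13° = 52° = 52° (mod 360)
a = 625*cos(52°) = 384.7884
b = 625*sin(52°) = 492.5067

625 cis(52°) = 384.7884 + 492.5067i


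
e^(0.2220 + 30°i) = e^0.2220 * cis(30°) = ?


e^0.2220 = 1.2486
cos(30°) = 0.866
sin(30°) = 0.5
Real = 1.2486*0.866 = 1.0813
Imag = 1.2486*0.5 = 0.6243

1.0813 + 0.6243i


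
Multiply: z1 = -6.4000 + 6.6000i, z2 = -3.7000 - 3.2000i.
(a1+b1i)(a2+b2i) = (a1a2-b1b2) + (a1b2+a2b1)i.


Real = -6.4*(-3.7) - 6.6*(-3.2) = 23.68 - (-21.12) = 44.8
Imag = -6.4*(-3.2) - (3.7)*6.6 = 20.48 - (24.42) = -3.94

44.8000 - 3.9400i


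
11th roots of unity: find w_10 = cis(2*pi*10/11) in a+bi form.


Angle = 360*10/11 = 327.2727°
a = cos(327.2727°) = 0.8413
b = sin(327.2727°) = -0.5406

0.8413 - 0.5406i


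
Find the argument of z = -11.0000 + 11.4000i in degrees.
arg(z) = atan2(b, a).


Re = -11, Im = 11.4
arg = atan2(11.4, -11) = 133.9770 degrees

arg(z) = 133.9770 degrees


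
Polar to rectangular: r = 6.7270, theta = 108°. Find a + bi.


a = 6.7270*cos(108°) = 6.7270*(-0.30902) = -2.0788
b = 6.7270*sin(108°) = 6.7270*0.95106 = 6.3978

-2.0788 + 6.3978i


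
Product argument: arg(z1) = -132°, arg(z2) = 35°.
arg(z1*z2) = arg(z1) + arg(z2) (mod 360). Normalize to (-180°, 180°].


arg(z1*z2) = -132° + 35° = -97°
Normalized to (-180°, 180°]: -97°

-97°


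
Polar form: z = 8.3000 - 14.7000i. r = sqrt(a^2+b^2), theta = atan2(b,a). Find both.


r = sqrt(68.89+216.09) = sqrt(284.98) = 16.8814
theta = atan2(-14.7, 8.3) = -60.5498 degrees

r = 16.8814, theta = -60.5498 degrees


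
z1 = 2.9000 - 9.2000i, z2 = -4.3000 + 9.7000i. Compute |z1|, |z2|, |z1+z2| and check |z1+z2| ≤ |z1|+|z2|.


|z1| = sqrt(2.9^2 + (-9.2)^2) = sqrt(93.05) = 9.6462
|z2| = sqrt((-4.3)^2 + 9.7^2) = sqrt(112.58) = 10.6104
z1+z2 = -1.4000 + 0.5000i
|z1+z2| = sqrt(2.21) = 1.4866
|z1|+|z2| = 9.6462 + 10.6104 = 20.2566

|z1+z2| = 1.4866 ≤ |z1|+|z2| = 20.2566 (verified)


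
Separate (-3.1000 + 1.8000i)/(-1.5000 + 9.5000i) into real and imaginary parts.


Multiply by conjugate: (-3.1000 + 1.8000i)(-1.5000 - 9.5000i) / ((-1.5)^2 + 9.5^2)
Numerator real = -3.1*(-1.5) + 1.8*9.5 = 21.75
Numerator imag = 1.8*(-1.5) - (-3.1)*9.5 = 26.75
Denominator = 92.5
Re(z) = 21.75/92.5 = 0.2351
Im(z) = 26.75/92.5 = 0.2892

Re(z) = 0.2351, Im(z) = 0.2892


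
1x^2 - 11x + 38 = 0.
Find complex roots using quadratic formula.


disc = (-11)^2 - 4*1*38 = 121 - 152 = -31
sqrt(|disc|) = sqrt(31) = 5.5678
Real part = 11/(2*1) = 5.5000
Imag part = 5.5678/(2*1) = 2.7839

5.5000 ± 2.7839i


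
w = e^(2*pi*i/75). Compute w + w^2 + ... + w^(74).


With w = e^(2*pi*i/75), all 75 of the 75th roots of unity w^0 = 1, w, ..., w^(74) sum to 0: 1 + w + ... + w^(74) = (1 - w^75)/(1 - w) = 0 since w^75 = 1, w ≠ 1.
Removing the root 1: w + w^2 + ... + w^(74) = 0 - 1 = -1

Sum = -1


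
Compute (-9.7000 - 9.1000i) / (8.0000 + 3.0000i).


Conjugate of z2 = 8.0000 - 3.0000i
Numerator: (-9.7000 - 9.1000i)(8.0000 - 3.0000i) = -104.9000 - 43.7000i
Denominator: 8^2 + 3^2 = 73
Result = (-104.9000 - 43.7000i)/73

-1.4370 - 0.5986i


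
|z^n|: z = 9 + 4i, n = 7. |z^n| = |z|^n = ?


|z| = sqrt(81+16) = sqrt(97) = 9.8489
|z^7| = |z|^7 = (sqrt(97))^7 = 97^3 * sqrt(97) = 912673*sqrt(97)

|z^7| = 912673*sqrt(97) ≈ 8988786.5965


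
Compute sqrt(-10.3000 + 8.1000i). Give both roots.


|z| = sqrt(106.09+65.61) = 13.1034
sqrt((|z|+a)/2) = sqrt((13.1034+(-10.3))/2) = sqrt(1.4017) = 1.1839
sqrt((|z|-a)/2) = sqrt((13.1034-(-10.3))/2) = sqrt(11.7017) = 3.4208

±(1.1839 + 3.4208i) i.e. 1.1839 + 3.4208i and -1.1839 - 3.4208i


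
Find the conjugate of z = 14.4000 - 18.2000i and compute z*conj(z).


z_bar = 14.4000 + 18.2000i
z*z_bar = 14.4^2 + (-18.2)^2 = 207.36 + 331.24 = 538.6

z_bar = 14.4000 + 18.2000i, z*z_bar = 538.6


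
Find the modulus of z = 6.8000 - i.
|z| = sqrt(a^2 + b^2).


|z| = sqrt(6.8^2 + (-1)^2) = sqrt(46.24 + 1) = sqrt(47.24) = 6.8731

|z| = 6.8731


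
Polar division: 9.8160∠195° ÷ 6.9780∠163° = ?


r = 9.8160 / 6.9780 = 1.4067
theta = 195° - 163° = 32° = 32° (mod 360)

1.4067 cis(32°)


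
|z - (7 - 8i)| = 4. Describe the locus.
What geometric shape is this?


|z - z0| = r is a circle with center z0 and radius r.
Center = (7, -8), radius = 4

Circle with center (7, -8) and radius 4


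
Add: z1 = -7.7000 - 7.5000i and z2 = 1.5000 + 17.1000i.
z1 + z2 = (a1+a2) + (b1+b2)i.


Real: -7.7 + 1.5 = -6.2
Imag: -7.5 + 17.1 = 9.6

-6.2000 + 9.6000i


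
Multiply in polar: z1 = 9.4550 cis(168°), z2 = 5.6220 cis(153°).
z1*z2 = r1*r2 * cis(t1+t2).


r = 9.4550 * 5.6220 = 53.1560
theta = 168° + 153° = 321° = 321° (mod 360)

53.1560 cis(321°)


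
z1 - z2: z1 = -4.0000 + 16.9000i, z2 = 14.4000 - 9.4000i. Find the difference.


Real: -4 - 14.4 = -18.4
Imag: 16.9 + 9.4 = 26.3

-18.4000 + 26.3000i


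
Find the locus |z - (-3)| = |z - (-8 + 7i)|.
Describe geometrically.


Equal distances means the locus is the perpendicular bisector of z1 and z2.
Midpoint = ((-3+(-8))/2, (0+7)/2) = (-5.5000, 3.5000)

Perpendicular bisector through (-5.5000, 3.5000)


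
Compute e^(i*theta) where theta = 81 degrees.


cos(81°) = 0.1564
sin(81°) = 0.9877

e^(i*81°) = 0.1564 + 0.9877i


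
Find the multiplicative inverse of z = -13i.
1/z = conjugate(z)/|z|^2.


|z|^2 = 0+169 = 169
1/z = (0 + 13i)/169

1/z = 0 + 0.0769i


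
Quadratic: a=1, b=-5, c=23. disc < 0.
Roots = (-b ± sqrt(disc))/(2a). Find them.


disc = (-5)^2 - 4*1*23 = 25 - 92 = -67
sqrt(|disc|) = sqrt(67) = 8.1854
Real part = 5/(2*1) = 2.5000
Imag part = 8.1854/(2*1) = 4.0927

2.5000 ± 4.0927i


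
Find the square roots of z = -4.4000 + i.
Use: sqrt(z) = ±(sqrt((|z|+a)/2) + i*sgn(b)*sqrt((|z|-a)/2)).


|z| = sqrt(19.36+1) = 4.5122
sqrt((|z|+a)/2) = sqrt((4.5122+(-4.4))/2) = sqrt(0.0561) = 0.2369
sqrt((|z|-a)/2) = sqrt((4.5122-(-4.4))/2) = sqrt(4.4561) = 2.1109

±(0.2369 + 2.1109i) i.e. 0.2369 + 2.1109i and -0.2369 - 2.1109i


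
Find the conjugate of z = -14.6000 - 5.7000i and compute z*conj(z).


z_bar = -14.6000 + 5.7000i
z*z_bar = (-14.6)^2 + (-5.7)^2 = 213.16 + 32.49 = 245.65

z_bar = -14.6000 + 5.7000i, z*z_bar = 245.65


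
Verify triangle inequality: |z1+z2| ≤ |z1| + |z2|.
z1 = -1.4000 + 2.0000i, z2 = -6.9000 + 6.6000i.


|z1| = sqrt((-1.4)^2 + 2^2) = sqrt(5.96) = 2.4413
|z2| = sqrt((-6.9)^2 + 6.6^2) = sqrt(91.17) = 9.5483
z1+z2 = -8.3000 + 8.6000i
|z1+z2| = sqrt(142.85) = 11.9520
|z1|+|z2| = 2.4413 + 9.5483 = 11.9896

|z1+z2| = 11.9520 ≤ |z1|+|z2| = 11.9896 (verified)


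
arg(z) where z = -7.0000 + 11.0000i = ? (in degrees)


Re = -7, Im = 11
arg = atan2(11, -7) = 122.4712 degrees

arg(z) = 122.4712 degrees


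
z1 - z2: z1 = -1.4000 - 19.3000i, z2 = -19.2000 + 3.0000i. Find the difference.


Real: -1.4 + 19.2 = 17.8
Imag: -19.3 - 3 = -22.3

17.8000 - 22.3000i


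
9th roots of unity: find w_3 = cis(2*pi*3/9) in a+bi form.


Angle = 360*3/9 = 120°
a = cos(120°) = -0.5000
b = sin(120°) = 0.8660

-0.5000 + 0.8660i


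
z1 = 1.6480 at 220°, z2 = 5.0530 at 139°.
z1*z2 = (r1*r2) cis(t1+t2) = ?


r = 1.6480 * 5.0530 = 8.3273
theta = 220° + 139° = 359° = 359° (mod 360)

8.3273 cis(359°)


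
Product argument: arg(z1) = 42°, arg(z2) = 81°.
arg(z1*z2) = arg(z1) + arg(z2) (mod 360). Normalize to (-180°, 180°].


arg(z1*z2) = 42° + 81° = 123°
Normalized to (-180°, 180°]: 123°

123°


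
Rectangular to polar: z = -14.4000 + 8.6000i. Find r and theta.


r = sqrt(207.36+73.96) = sqrt(281.32) = 16.7726
theta = atan2(8.6, -14.4) = 149.1534 degrees

r = 16.7726, theta = 149.1534 degrees


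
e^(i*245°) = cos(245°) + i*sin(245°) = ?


cos(245°) = -0.4226
sin(245°) = -0.9063

e^(i*245°) = -0.4226 - 0.9063i


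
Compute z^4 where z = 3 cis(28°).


r^4 = 3^4 = 81
n*theta = 4*28° = 112° = 112° (mod 360)
a = 81*cos(112°) = -30.3431
b = 81*sin(112°) = 75.1019

81 cis(112°) = -30.3431 + 75.1019i


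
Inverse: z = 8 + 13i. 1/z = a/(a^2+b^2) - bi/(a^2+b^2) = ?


|z|^2 = 64+169 = 233
1/z = (8 - 13i)/233

1/z = 0.0343 - 0.0558i


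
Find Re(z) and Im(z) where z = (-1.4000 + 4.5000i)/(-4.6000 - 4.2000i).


Multiply by conjugate: (-1.4000 + 4.5000i)(-4.6000 + 4.2000i) / ((-4.6)^2 + (-4.2)^2)
Numerator real = -1.4*(-4.6) + 4.5*(-4.2) = -12.46
Numerator imag = 4.5*(-4.6) - (-1.4)*(-4.2) = -26.58
Denominator = 38.8
Re(z) = -12.46/38.8 = -0.3211
Im(z) = -26.58/38.8 = -0.6851

Re(z) = -0.3211, Im(z) = -0.6851


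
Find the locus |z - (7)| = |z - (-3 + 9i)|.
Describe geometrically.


Equal distances means the locus is the perpendicular bisector of z1 and z2.
Midpoint = ((7+(-3))/2, (0+9)/2) = (2.0000, 4.5000)

Perpendicular bisector through (2.0000, 4.5000)


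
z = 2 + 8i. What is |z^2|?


|z| = sqrt(4+64) = sqrt(68) = 8.2462
|z^2| = |z|^2 = (sqrt(68))^2 = 68

|z^2| = 68


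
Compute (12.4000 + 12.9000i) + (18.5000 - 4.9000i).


Real: 12.4 + 18.5 = 30.9
Imag: 12.9 - 4.9 = 8

30.9000 + 8.0000i


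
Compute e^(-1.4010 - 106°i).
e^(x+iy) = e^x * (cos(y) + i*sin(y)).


e^-1.4010 = 0.24635
cos(-106°) = -0.2756
sin(-106°) = -0.9613
Real = 0.24635*(-0.2756) = -0.0679
Imag = 0.24635*(-0.9613) = -0.2368

-0.0679 - 0.2368i


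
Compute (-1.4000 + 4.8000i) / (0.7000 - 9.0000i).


Conjugate of z2 = 0.7000 + 9.0000i
Numerator: (-1.4000 + 4.8000i)(0.7000 + 9.0000i) = -44.1800 - 9.2400i
Denominator: 0.7^2 + (-9)^2 = 81.49
Result = (-44.1800 - 9.2400i)/81.49

-0.5422 - 0.1134i


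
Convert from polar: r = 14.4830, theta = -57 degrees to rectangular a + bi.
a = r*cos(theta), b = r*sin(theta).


a = 14.4830*cos(-57°) = 14.4830*0.54464 = 7.8880
b = 14.4830*sin(-57°) = 14.4830*(-0.83867) = -12.1465

7.8880 - 12.1465i


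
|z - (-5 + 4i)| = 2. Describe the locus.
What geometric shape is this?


|z - z0| = r is a circle with center z0 and radius r.
Center = (-5, 4), radius = 2

Circle with center (-5, 4) and radius 2


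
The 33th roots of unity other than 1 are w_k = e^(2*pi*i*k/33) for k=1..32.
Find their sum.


With w = e^(2*pi*i/33), all 33 of the 33th roots of unity w^0 = 1, w, ..., w^(32) sum to 0: 1 + w + ... + w^(32) = (1 - w^33)/(1 - w) = 0 since w^33 = 1, w ≠ 1.
Removing the root 1: w + w^2 + ... + w^(32) = 0 - 1 = -1

Sum = -1


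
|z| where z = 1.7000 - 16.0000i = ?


|z| = sqrt(1.7^2 + (-16)^2) = sqrt(2.89 + 256) = sqrt(258.89) = 16.0901

|z| = 16.0901


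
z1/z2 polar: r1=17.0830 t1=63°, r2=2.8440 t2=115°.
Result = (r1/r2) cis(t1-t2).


r = 17.0830 / 2.8440 = 6.0067
theta = 63° - 115° = -52° = 308° (mod 360)

6.0067 cis(308°)


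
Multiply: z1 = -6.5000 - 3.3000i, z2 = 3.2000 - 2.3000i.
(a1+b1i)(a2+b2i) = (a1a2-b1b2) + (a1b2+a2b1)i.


Real = -6.5*3.2 - (-3.3)*(-2.3) = -20.8 - 7.59 = -28.39
Imag = -6.5*(-2.3) + 3.2*(-3.3) = 14.95 - (10.56) = 4.39

-28.3900 + 4.3900i


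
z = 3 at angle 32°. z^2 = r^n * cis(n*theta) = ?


r^2 = 3^2 = 9
n*theta = 2*32° = 64° = 64° (mod 360)
a = 9*cos(64°) = 3.9453
b = 9*sin(64°) = 8.0891

9 cis(64°) = 3.9453 + 8.0891i


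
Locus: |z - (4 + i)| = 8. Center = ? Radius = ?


|z - z0| = r is a circle with center z0 and radius r.
Center = (4, 1), radius = 8

Circle with center (4, 1) and radius 8


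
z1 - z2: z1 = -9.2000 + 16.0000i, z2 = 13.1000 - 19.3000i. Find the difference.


Real: -9.2 - 13.1 = -22.3
Imag: 16 + 19.3 = 35.3

-22.3000 + 35.3000i


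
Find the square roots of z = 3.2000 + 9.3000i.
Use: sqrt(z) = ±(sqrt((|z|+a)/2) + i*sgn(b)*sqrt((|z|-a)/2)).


|z| = sqrt(10.24+86.49) = 9.8351
sqrt((|z|+a)/2) = sqrt((9.8351+3.2)/2) = sqrt(6.5176) = 2.5530
sqrt((|z|-a)/2) = sqrt((9.8351-3.2)/2) = sqrt(3.3176) = 1.8214

±(2.5530 + 1.8214i) i.e. 2.5530 + 1.8214i and -2.5530 - 1.8214i


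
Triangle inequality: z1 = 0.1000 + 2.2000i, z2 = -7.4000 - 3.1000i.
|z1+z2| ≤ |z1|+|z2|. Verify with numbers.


|z1| = sqrt(0.1^2 + 2.2^2) = sqrt(4.85) = 2.2023
|z2| = sqrt((-7.4)^2 + (-3.1)^2) = sqrt(64.37) = 8.0231
z1+z2 = -7.3000 - 0.9000i
|z1+z2| = sqrt(54.1) = 7.3553
|z1|+|z2| = 2.2023 + 8.0231 = 10.2254

|z1+z2| = 7.3553 ≤ |z1|+|z2| = 10.2254 (verified)
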